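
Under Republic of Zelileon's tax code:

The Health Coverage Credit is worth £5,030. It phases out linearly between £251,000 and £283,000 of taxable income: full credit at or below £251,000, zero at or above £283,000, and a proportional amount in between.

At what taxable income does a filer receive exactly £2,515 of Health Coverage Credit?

£2,515 is 2,515/5,030 of the full £5,030, so 2,515/5,030 of the £32,000 range has been used: income = £251,000 + £32,000 × 2,515/5,030 = £267,000.

£267,000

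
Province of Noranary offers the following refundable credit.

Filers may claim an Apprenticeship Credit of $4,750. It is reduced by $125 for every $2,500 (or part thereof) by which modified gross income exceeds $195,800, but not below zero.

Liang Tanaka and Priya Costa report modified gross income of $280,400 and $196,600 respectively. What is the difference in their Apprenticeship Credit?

$4,125

Liang ($280,400): Apprenticeship Credit: income exceeds $195,800 by $84,600, which is 34 full-or-partial $2,500 increments; reduction = 34 × $125 = $4,250, leaving $500.
Priya ($196,600): Apprenticeship Credit: income exceeds $195,800 by $800, which is 1 full-or-partial $2,500 increment; reduction = 1 × $125 = $125, leaving $4,625.
Difference: |$500 − $4,625| = $4,125.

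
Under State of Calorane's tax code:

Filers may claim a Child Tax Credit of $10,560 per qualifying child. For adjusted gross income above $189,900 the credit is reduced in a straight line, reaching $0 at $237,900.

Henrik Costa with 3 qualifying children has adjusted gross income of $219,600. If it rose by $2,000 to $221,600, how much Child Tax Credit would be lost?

At $219,600 — base = 3 × $10,560 = $31,680. $219,600 is $29,700 into a $48,000 phase-out range, leaving 18,300/48,000 of the credit: $31,680 × 18,300/48,000 = $12,078.
At $221,600 — base = 3 × $10,560 = $31,680. $221,600 is $31,700 into a $48,000 phase-out range, leaving 16,300/48,000 of the credit: $31,680 × 16,300/48,000 = $10,758.
Lost: $12,078 − $10,758 = $1,320.

$1,320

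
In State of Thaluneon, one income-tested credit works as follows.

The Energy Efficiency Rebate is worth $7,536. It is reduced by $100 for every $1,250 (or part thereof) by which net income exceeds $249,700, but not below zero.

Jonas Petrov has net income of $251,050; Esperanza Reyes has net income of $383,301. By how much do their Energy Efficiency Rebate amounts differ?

Jonas ($251,050): Energy Efficiency Rebate: income exceeds $249,700 by $1,350, which is 2 full-or-partial $1,250 increments; reduction = 2 × $100 = $200, leaving $7,336.
Esperanza ($383,301): Energy Efficiency Rebate: income exceeds $249,700 by $133,601 → 107 increments × $100 = $10,700 ≥ base, so the credit is $0.
Difference: |$7,336 − $0| = $7,336.

$7,336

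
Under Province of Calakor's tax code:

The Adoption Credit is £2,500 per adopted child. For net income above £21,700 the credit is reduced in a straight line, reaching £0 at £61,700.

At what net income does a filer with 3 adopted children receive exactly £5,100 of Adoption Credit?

£34,500

Full credit = 3 × £2,500 = £7,500.
£5,100 is 5,100/7,500 of the full £7,500, so 2,400/7,500 of the £40,000 range has been used: income = £21,700 + £40,000 × 2,400/7,500 = £34,500.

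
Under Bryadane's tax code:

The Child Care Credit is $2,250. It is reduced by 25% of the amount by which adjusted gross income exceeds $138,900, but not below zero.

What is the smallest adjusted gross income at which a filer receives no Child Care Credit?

The credit falls by 25% of each dollar above $138,900, so it reaches zero when the excess is $2,250 / 25% = $9,000: income = $138,900 + $9,000 = $147,900.

$147,900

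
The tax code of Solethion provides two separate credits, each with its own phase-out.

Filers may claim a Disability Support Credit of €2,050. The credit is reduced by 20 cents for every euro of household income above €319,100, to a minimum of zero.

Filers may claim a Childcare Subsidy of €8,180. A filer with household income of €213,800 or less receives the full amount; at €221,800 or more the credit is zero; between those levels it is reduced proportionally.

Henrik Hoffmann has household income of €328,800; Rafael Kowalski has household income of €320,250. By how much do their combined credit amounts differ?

Henrik (€328,800): Disability Support Credit: 20% of the €9,700 excess over €319,100 is €1,940; credit = €2,050 − €1,940 = €110. Childcare Subsidy: €328,800 is at or above €221,800, so the credit is €0. total €110 + €0 = €110
Rafael (€320,250): Disability Support Credit: 20% of the €1,150 excess over €319,100 is €230; credit = €2,050 − €230 = €1,820. Childcare Subsidy: €320,250 is at or above €221,800, so the credit is €0. total €1,820 + €0 = €1,820
Difference: |€110 − €1,820| = €1,710.

€1,710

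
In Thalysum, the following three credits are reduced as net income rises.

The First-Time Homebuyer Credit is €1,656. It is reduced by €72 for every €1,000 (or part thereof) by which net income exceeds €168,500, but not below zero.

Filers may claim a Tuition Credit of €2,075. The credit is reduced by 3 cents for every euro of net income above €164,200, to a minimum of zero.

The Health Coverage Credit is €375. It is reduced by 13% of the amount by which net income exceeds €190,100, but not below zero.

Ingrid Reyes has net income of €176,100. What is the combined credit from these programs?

First-Time Homebuyer Credit: income exceeds €168,500 by €7,600, which is 8 full-or-partial €1,000 increments; reduction = 8 × €72 = €576, leaving €1,080.
Tuition Credit: 3% of the €11,900 excess over €164,200 is €357; credit = €2,075 − €357 = €1,718.
Health Coverage Credit: €176,100 is at or below the €190,100 threshold, so the full €375 applies.
Total: €1,080 + €1,718 + €375 = €3,173.

€3,173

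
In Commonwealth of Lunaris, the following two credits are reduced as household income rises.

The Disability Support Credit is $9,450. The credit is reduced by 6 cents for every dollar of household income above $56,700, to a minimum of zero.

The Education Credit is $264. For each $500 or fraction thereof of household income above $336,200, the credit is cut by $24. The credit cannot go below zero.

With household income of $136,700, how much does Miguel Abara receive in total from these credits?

$4,914

Disability Support Credit: 6% of the $80,000 excess over $56,700 is $4,800; credit = $9,450 − $4,800 = $4,650.
Education Credit: $136,700 is at or below the $336,200 threshold, so the full $264 applies.
Total: $4,650 + $264 = $4,914.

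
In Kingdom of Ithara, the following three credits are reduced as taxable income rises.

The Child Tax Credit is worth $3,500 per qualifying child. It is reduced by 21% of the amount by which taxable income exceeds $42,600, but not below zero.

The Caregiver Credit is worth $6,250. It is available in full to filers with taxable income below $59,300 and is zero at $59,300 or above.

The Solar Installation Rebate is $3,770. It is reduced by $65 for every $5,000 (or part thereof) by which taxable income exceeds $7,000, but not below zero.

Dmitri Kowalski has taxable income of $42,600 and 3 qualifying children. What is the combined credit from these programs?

Child Tax Credit: base = 3 × $3,500 = $10,500. $42,600 is at or below the $42,600 threshold, so the full $10,500 applies.
Caregiver Credit: $42,600 is below the $59,300 cutoff, so the full $6,250 applies.
Solar Installation Rebate: income exceeds $7,000 by $35,600, which is 8 full-or-partial $5,000 increments; reduction = 8 × $65 = $520, leaving $3,250.
Total: $10,500 + $6,250 + $3,250 = $20,000.

$20,000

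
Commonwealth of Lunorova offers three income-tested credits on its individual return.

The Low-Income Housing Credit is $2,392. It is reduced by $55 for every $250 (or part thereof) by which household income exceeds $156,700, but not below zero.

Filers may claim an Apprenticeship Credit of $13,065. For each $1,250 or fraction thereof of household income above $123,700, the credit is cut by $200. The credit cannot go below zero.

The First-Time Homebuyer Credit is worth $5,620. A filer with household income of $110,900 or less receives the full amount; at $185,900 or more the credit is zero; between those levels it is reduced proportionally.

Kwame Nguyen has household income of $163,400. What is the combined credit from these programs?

Low-Income Housing Credit: income exceeds $156,700 by $6,700, which is 27 full-or-partial $250 increments; reduction = 27 × $55 = $1,485, leaving $907.
Apprenticeship Credit: income exceeds $123,700 by $39,700, which is 32 full-or-partial $1,250 increments; reduction = 32 × $200 = $6,400, leaving $6,665.
First-Time Homebuyer Credit: $163,400 is $52,500 into a $75,000 phase-out range, leaving 22,500/75,000 of the credit: $5,620 × 22,500/75,000 = $1,686.
Total: $907 + $6,665 + $1,686 = $9,258.

$9,258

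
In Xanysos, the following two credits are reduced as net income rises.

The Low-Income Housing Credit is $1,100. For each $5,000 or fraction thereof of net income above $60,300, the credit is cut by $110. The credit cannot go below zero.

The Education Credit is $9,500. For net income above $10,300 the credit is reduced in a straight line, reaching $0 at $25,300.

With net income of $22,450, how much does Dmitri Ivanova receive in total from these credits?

Low-Income Housing Credit: $22,450 is at or below the $60,300 threshold, so the full $1,100 applies.
Education Credit: $22,450 is $12,150 into a $15,000 phase-out range, leaving 2,850/15,000 of the credit: $9,500 × 2,850/15,000 = $1,805.
Total: $1,100 + $1,805 = $2,905.

$2,905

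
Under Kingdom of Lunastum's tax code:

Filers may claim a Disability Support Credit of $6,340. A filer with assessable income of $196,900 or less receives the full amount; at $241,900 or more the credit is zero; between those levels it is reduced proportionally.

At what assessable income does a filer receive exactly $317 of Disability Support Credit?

$239,650

$317 is 317/6,340 of the full $6,340, so 6,023/6,340 of the $45,000 range has been used: income = $196,900 + $45,000 × 6,023/6,340 = $239,650.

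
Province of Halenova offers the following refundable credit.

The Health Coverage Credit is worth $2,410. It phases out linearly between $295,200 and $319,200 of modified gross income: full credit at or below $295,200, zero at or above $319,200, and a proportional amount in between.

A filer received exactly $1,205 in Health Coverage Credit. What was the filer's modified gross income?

$1,205 is 1,205/2,410 of the full $2,410, so 1,205/2,410 of the $24,000 range has been used: income = $295,200 + $24,000 × 1,205/2,410 = $307,200.

$307,200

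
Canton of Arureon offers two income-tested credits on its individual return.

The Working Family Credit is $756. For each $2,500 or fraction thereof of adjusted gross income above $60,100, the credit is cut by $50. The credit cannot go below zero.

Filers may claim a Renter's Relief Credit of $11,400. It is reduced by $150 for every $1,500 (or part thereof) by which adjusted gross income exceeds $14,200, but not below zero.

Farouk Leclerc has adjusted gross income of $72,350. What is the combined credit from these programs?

Working Family Credit: income exceeds $60,100 by $12,250, which is 5 full-or-partial $2,500 increments; reduction = 5 × $50 = $250, leaving $506.
Renter's Relief Credit: income exceeds $14,200 by $58,150, which is 39 full-or-partial $1,500 increments; reduction = 39 × $150 = $5,850, leaving $5,550.
Total: $506 + $5,550 = $6,056.

$6,056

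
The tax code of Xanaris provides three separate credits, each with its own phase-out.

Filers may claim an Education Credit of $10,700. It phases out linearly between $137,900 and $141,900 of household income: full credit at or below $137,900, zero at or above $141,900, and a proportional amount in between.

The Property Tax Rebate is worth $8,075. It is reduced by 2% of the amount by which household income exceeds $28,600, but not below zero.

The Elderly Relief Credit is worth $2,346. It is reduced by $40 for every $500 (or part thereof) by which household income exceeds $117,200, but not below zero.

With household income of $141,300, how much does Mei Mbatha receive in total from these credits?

$7,812

Education Credit: $141,300 is $3,400 into a $4,000 phase-out range, leaving 600/4,000 of the credit: $10,700 × 600/4,000 = $1,605.
Property Tax Rebate: 2% of the $112,700 excess over $28,600 is $2,254; credit = $8,075 − $2,254 = $5,821.
Elderly Relief Credit: income exceeds $117,200 by $24,100, which is 49 full-or-partial $500 increments; reduction = 49 × $40 = $1,960, leaving $386.
Total: $1,605 + $5,821 + $386 = $7,812.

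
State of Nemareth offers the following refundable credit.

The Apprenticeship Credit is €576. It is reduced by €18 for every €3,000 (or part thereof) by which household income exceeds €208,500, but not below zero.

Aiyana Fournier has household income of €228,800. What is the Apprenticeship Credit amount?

Apprenticeship Credit: income exceeds €208,500 by €20,300, which is 7 full-or-partial €3,000 increments; reduction = 7 × €18 = €126, leaving €450.

€450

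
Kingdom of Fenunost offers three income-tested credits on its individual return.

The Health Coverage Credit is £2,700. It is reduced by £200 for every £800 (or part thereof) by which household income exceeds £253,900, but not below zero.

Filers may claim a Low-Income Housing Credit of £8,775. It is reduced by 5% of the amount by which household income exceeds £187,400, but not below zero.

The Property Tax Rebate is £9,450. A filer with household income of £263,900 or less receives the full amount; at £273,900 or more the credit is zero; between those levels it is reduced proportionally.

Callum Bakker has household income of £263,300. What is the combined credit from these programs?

Health Coverage Credit: income exceeds £253,900 by £9,400, which is 12 full-or-partial £800 increments; reduction = 12 × £200 = £2,400, leaving £300.
Low-Income Housing Credit: 5% of the £75,900 excess over £187,400 is £3,795; credit = £8,775 − £3,795 = £4,980.
Property Tax Rebate: £263,300 is at or below the £263,900 threshold, so the full £9,450 applies.
Total: £300 + £4,980 + £9,450 = £14,730.

£14,730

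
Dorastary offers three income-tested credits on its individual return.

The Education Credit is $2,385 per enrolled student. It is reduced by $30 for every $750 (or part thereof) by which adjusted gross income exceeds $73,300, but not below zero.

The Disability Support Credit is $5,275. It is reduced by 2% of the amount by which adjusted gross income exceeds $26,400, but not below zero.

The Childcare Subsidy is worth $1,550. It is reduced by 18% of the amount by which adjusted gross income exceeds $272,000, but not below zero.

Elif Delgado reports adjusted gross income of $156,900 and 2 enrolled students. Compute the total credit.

$5,625

Education Credit: base = 2 × $2,385 = $4,770. income exceeds $73,300 by $83,600, which is 112 full-or-partial $750 increments; reduction = 112 × $30 = $3,360, leaving $1,410.
Disability Support Credit: 2% of the $130,500 excess over $26,400 is $2,610; credit = $5,275 − $2,610 = $2,665.
Childcare Subsidy: $156,900 is at or below the $272,000 threshold, so the full $1,550 applies.
Total: $1,410 + $2,665 + $1,550 = $5,625.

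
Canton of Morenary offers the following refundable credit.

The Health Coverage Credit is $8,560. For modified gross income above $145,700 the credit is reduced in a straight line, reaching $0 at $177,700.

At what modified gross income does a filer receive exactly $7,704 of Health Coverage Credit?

$148,900

$7,704 is 7,704/8,560 of the full $8,560, so 856/8,560 of the $32,000 range has been used: income = $145,700 + $32,000 × 856/8,560 = $148,900.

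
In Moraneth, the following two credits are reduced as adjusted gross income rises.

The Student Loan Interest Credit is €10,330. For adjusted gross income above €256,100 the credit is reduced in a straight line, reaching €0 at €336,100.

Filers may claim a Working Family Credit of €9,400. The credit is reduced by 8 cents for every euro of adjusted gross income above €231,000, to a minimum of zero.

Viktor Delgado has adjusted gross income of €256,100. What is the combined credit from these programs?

€17,722

Student Loan Interest Credit: €256,100 is at or below the €256,100 threshold, so the full €10,330 applies.
Working Family Credit: 8% of the €25,100 excess over €231,000 is €2,008; credit = €9,400 − €2,008 = €7,392.
Total: €10,330 + €7,392 = €17,722.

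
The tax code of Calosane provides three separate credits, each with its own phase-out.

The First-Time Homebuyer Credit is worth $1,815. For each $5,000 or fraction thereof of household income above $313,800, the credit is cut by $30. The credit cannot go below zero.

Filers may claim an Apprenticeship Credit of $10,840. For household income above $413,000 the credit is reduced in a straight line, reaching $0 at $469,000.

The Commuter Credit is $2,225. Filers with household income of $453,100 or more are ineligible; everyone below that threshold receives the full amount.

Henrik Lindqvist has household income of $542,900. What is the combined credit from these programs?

First-Time Homebuyer Credit: income exceeds $313,800 by $229,100, which is 46 full-or-partial $5,000 increments; reduction = 46 × $30 = $1,380, leaving $435.
Apprenticeship Credit: $542,900 is at or above $469,000, so the credit is $0.
Commuter Credit: $542,900 meets or exceeds the $453,100 cutoff, so the credit is $0.
Total: $435 + $0 + $0 = $435.

$435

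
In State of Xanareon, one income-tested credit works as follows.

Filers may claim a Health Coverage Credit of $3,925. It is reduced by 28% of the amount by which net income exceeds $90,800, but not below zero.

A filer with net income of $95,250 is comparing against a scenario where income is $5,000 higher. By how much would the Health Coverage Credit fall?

$1,400

At $95,250 — 28% of the $4,450 excess over $90,800 is $1,246; credit = $3,925 − $1,246 = $2,679.
At $100,250 — 28% of the $9,450 excess over $90,800 is $2,646; credit = $3,925 − $2,646 = $1,279.
Lost: $2,679 − $1,279 = $1,400.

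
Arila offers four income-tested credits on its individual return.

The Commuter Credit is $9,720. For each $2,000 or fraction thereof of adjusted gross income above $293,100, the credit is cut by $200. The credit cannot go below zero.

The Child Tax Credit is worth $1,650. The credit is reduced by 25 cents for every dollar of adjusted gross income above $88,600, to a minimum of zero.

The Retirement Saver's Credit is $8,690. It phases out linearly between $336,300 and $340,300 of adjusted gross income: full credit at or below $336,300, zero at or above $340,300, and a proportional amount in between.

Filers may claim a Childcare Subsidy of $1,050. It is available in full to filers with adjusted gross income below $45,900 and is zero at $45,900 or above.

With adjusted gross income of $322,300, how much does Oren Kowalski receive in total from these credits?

Commuter Credit: income exceeds $293,100 by $29,200, which is 15 full-or-partial $2,000 increments; reduction = 15 × $200 = $3,000, leaving $6,720.
Child Tax Credit: 25% of the $233,700 excess over $88,600 is $58,425 ≥ base, so the credit is $0.
Retirement Saver's Credit: $322,300 is at or below the $336,300 threshold, so the full $8,690 applies.
Childcare Subsidy: $322,300 meets or exceeds the $45,900 cutoff, so the credit is $0.
Total: $6,720 + $0 + $8,690 + $0 = $15,410.

$15,410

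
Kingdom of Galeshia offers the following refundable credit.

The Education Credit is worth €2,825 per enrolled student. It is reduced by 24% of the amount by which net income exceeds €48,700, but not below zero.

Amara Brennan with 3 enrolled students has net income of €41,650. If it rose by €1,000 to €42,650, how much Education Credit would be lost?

€0

At €41,650 — base = 3 × €2,825 = €8,475. €41,650 is at or below the €48,700 threshold, so the full €8,475 applies.
At €42,650 — base = 3 × €2,825 = €8,475. €42,650 is at or below the €48,700 threshold, so the full €8,475 applies.
Lost: €8,475 − €8,475 = €0.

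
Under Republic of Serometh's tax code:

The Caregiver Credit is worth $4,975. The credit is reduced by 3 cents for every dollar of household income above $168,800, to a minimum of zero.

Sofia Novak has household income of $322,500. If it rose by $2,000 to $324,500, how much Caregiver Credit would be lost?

$60

At $322,500 — 3% of the $153,700 excess over $168,800 is $4,611; credit = $4,975 − $4,611 = $364.
At $324,500 — 3% of the $155,700 excess over $168,800 is $4,671; credit = $4,975 − $4,671 = $304.
Lost: $364 − $304 = $60.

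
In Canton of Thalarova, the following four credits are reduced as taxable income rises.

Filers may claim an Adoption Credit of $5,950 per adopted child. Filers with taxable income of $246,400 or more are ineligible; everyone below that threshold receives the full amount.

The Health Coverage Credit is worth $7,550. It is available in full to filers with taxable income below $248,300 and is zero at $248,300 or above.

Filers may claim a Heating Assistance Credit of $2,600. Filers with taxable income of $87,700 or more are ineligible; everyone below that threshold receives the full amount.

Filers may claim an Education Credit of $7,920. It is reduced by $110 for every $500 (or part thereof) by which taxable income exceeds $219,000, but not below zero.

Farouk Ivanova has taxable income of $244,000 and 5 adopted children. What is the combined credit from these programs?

$39,720

Adoption Credit: base = 5 × $5,950 = $29,750. $244,000 is below the $246,400 cutoff, so the full $29,750 applies.
Health Coverage Credit: $244,000 is below the $248,300 cutoff, so the full $7,550 applies.
Heating Assistance Credit: $244,000 meets or exceeds the $87,700 cutoff, so the credit is $0.
Education Credit: income exceeds $219,000 by $25,000, which is 50 full-or-partial $500 increments; reduction = 50 × $110 = $5,500, leaving $2,420.
Total: $29,750 + $7,550 + $0 + $2,420 = $39,720.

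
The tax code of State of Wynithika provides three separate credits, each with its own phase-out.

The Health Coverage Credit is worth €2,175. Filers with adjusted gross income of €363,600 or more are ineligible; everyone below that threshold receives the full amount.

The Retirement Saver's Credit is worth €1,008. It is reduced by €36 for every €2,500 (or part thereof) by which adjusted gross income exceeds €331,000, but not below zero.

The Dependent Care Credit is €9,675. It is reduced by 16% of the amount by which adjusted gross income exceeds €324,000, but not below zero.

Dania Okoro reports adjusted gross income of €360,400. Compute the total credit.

€6,602

Health Coverage Credit: €360,400 is below the €363,600 cutoff, so the full €2,175 applies.
Retirement Saver's Credit: income exceeds €331,000 by €29,400, which is 12 full-or-partial €2,500 increments; reduction = 12 × €36 = €432, leaving €576.
Dependent Care Credit: 16% of the €36,400 excess over €324,000 is €5,824; credit = €9,675 − €5,824 = €3,851.
Total: €2,175 + €576 + €3,851 = €6,602.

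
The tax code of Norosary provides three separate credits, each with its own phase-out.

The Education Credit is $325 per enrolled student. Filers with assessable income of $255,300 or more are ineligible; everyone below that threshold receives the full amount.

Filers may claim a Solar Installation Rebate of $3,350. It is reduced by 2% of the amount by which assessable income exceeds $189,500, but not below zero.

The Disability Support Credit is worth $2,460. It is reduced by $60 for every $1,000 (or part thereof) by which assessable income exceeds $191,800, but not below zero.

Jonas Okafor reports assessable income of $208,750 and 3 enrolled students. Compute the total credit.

$5,380

Education Credit: base = 3 × $325 = $975. $208,750 is below the $255,300 cutoff, so the full $975 applies.
Solar Installation Rebate: 2% of the $19,250 excess over $189,500 is $385; credit = $3,350 − $385 = $2,965.
Disability Support Credit: income exceeds $191,800 by $16,950, which is 17 full-or-partial $1,000 increments; reduction = 17 × $60 = $1,020, leaving $1,440.
Total: $975 + $2,965 + $1,440 = $5,380.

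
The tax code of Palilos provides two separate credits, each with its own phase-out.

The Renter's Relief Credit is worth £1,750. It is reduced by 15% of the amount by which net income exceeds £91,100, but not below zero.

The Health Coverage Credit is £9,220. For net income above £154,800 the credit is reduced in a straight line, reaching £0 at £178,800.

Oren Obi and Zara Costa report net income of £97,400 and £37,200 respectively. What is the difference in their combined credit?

£945

Oren (£97,400): Renter's Relief Credit: 15% of the £6,300 excess over £91,100 is £945; credit = £1,750 − £945 = £805. Health Coverage Credit: £97,400 is at or below the £154,800 threshold, so the full £9,220 applies. total £805 + £9,220 = £10,025
Zara (£37,200): Renter's Relief Credit: £37,200 is at or below the £91,100 threshold, so the full £1,750 applies. Health Coverage Credit: £37,200 is at or below the £154,800 threshold, so the full £9,220 applies. total £1,750 + £9,220 = £10,970
Difference: |£10,025 − £10,970| = £945.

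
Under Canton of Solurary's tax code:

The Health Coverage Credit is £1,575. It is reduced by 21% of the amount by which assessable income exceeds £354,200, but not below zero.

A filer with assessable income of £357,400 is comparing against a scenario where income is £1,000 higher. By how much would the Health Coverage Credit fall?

£210

At £357,400 — 21% of the £3,200 excess over £354,200 is £672; credit = £1,575 − £672 = £903.
At £358,400 — 21% of the £4,200 excess over £354,200 is £882; credit = £1,575 − £882 = £693.
Lost: £903 − £693 = £210.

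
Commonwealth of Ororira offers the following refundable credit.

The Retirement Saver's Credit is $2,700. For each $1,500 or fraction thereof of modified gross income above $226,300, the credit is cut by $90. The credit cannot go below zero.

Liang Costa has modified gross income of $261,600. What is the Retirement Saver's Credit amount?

$540

Retirement Saver's Credit: income exceeds $226,300 by $35,300, which is 24 full-or-partial $1,500 increments; reduction = 24 × $90 = $2,160, leaving $540.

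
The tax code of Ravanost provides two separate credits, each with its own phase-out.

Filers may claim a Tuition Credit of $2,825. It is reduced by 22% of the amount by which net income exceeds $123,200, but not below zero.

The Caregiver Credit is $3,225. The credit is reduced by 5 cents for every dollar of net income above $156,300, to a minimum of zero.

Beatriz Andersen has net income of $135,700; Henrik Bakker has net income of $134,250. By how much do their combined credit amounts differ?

$319

Beatriz ($135,700): Tuition Credit: 22% of the $12,500 excess over $123,200 is $2,750; credit = $2,825 − $2,750 = $75. Caregiver Credit: $135,700 is at or below the $156,300 threshold, so the full $3,225 applies. total $75 + $3,225 = $3,300
Henrik ($134,250): Tuition Credit: 22% of the $11,050 excess over $123,200 is $2,431; credit = $2,825 − $2,431 = $394. Caregiver Credit: $134,250 is at or below the $156,300 threshold, so the full $3,225 applies. total $394 + $3,225 = $3,619
Difference: |$3,300 − $3,619| = $319.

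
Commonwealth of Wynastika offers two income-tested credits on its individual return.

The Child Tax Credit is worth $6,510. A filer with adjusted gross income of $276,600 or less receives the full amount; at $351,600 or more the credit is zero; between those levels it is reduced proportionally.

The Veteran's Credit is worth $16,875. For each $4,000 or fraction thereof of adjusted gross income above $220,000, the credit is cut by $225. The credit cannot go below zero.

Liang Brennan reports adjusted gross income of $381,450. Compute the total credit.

$7,650

Child Tax Credit: $381,450 is at or above $351,600, so the credit is $0.
Veteran's Credit: income exceeds $220,000 by $161,450, which is 41 full-or-partial $4,000 increments; reduction = 41 × $225 = $9,225, leaving $7,650.
Total: $0 + $7,650 = $7,650.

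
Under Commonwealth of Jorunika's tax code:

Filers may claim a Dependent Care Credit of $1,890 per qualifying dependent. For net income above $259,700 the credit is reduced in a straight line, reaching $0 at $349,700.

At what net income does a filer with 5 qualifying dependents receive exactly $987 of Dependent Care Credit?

Full credit = 5 × $1,890 = $9,450.
$987 is 987/9,450 of the full $9,450, so 8,463/9,450 of the $90,000 range has been used: income = $259,700 + $90,000 × 8,463/9,450 = $340,300.

$340,300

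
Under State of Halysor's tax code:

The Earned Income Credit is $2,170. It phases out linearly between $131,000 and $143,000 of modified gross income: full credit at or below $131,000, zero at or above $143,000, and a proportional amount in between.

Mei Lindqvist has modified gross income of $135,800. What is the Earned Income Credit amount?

Earned Income Credit: $135,800 is $4,800 into a $12,000 phase-out range, leaving 7,200/12,000 of the credit: $2,170 × 7,200/12,000 = $1,302.

$1,302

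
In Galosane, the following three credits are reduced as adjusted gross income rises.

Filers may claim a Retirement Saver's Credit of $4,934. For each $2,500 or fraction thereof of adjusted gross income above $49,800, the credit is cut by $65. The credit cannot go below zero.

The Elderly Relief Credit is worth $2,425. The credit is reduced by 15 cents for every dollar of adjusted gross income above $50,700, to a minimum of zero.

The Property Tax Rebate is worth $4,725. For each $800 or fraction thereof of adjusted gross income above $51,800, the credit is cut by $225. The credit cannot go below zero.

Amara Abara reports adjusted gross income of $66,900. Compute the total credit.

Retirement Saver's Credit: income exceeds $49,800 by $17,100, which is 7 full-or-partial $2,500 increments; reduction = 7 × $65 = $455, leaving $4,479.
Elderly Relief Credit: 15% of the $16,200 excess over $50,700 is $2,430 ≥ base, so the credit is $0.
Property Tax Rebate: income exceeds $51,800 by $15,100, which is 19 full-or-partial $800 increments; reduction = 19 × $225 = $4,275, leaving $450.
Total: $4,479 + $0 + $450 = $4,929.

$4,929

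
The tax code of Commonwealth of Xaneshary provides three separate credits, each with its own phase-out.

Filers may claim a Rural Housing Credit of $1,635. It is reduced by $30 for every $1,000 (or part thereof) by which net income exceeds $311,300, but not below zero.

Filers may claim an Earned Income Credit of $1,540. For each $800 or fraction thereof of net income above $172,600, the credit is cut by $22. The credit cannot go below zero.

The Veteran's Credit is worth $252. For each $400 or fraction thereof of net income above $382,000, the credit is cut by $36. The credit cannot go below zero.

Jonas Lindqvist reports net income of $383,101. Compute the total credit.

$144

Rural Housing Credit: income exceeds $311,300 by $71,801 → 72 increments × $30 = $2,160 ≥ base, so the credit is $0.
Earned Income Credit: income exceeds $172,600 by $210,501 → 264 increments × $22 = $5,808 ≥ base, so the credit is $0.
Veteran's Credit: income exceeds $382,000 by $1,101, which is 3 full-or-partial $400 increments; reduction = 3 × $36 = $108, leaving $144.
Total: $0 + $0 + $144 = $144.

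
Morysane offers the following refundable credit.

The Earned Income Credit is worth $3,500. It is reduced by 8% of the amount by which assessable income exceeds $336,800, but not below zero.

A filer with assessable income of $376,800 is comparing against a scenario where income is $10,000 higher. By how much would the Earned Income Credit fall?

$300

At $376,800 — 8% of the $40,000 excess over $336,800 is $3,200; credit = $3,500 − $3,200 = $300.
At $386,800 — 8% of the $50,000 excess over $336,800 is $4,000 ≥ base, so the credit is $0.
Lost: $300 − $0 = $300.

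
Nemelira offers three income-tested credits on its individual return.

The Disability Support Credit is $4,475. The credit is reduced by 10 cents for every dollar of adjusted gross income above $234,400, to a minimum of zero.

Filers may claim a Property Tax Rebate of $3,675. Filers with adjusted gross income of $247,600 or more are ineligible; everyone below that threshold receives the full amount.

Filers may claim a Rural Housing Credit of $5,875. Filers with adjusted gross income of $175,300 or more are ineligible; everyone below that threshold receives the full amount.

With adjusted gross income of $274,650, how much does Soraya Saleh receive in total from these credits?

Disability Support Credit: 10% of the $40,250 excess over $234,400 is $4,025; credit = $4,475 − $4,025 = $450.
Property Tax Rebate: $274,650 meets or exceeds the $247,600 cutoff, so the credit is $0.
Rural Housing Credit: $274,650 meets or exceeds the $175,300 cutoff, so the credit is $0.
Total: $450 + $0 + $0 = $450.

$450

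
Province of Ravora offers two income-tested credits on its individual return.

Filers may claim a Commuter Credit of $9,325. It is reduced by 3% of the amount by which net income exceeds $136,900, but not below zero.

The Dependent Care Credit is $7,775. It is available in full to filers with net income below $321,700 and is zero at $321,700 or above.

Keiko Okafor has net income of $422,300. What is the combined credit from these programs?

$763

Commuter Credit: 3% of the $285,400 excess over $136,900 is $8,562; credit = $9,325 − $8,562 = $763.
Dependent Care Credit: $422,300 meets or exceeds the $321,700 cutoff, so the credit is $0.
Total: $763 + $0 = $763.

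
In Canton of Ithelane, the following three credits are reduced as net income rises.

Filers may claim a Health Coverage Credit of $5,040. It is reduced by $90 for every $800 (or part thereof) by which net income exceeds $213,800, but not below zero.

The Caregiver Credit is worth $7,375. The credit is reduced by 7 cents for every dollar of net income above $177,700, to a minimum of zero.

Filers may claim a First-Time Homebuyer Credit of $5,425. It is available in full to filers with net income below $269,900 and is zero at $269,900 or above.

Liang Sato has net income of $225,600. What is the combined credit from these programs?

Health Coverage Credit: income exceeds $213,800 by $11,800, which is 15 full-or-partial $800 increments; reduction = 15 × $90 = $1,350, leaving $3,690.
Caregiver Credit: 7% of the $47,900 excess over $177,700 is $3,353; credit = $7,375 − $3,353 = $4,022.
First-Time Homebuyer Credit: $225,600 is below the $269,900 cutoff, so the full $5,425 applies.
Total: $3,690 + $4,022 + $5,425 = $13,137.

$13,137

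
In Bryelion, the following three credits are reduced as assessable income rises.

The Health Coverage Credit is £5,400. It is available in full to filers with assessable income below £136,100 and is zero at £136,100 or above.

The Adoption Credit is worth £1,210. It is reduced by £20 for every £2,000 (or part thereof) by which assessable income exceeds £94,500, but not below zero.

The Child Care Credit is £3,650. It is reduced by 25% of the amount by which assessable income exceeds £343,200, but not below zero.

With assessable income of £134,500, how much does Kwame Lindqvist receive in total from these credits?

Health Coverage Credit: £134,500 is below the £136,100 cutoff, so the full £5,400 applies.
Adoption Credit: income exceeds £94,500 by £40,000, which is 20 full-or-partial £2,000 increments; reduction = 20 × £20 = £400, leaving £810.
Child Care Credit: £134,500 is at or below the £343,200 threshold, so the full £3,650 applies.
Total: £5,400 + £810 + £3,650 = £9,860.

£9,860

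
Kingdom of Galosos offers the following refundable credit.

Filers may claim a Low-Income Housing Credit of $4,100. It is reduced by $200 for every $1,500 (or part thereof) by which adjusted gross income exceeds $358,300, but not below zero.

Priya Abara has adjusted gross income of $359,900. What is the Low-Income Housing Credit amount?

$3,700

Low-Income Housing Credit: income exceeds $358,300 by $1,600, which is 2 full-or-partial $1,500 increments; reduction = 2 × $200 = $400, leaving $3,700.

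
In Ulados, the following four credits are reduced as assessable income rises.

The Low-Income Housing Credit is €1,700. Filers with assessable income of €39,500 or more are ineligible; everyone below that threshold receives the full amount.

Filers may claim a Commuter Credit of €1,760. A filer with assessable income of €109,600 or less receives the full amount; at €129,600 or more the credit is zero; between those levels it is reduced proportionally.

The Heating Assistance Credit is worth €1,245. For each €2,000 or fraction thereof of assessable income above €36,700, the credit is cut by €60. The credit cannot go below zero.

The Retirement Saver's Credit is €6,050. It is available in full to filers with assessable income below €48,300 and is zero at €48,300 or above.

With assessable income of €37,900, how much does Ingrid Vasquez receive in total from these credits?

€10,695

Low-Income Housing Credit: €37,900 is below the €39,500 cutoff, so the full €1,700 applies.
Commuter Credit: €37,900 is at or below the €109,600 threshold, so the full €1,760 applies.
Heating Assistance Credit: income exceeds €36,700 by €1,200, which is 1 full-or-partial €2,000 increment; reduction = 1 × €60 = €60, leaving €1,185.
Retirement Saver's Credit: €37,900 is below the €48,300 cutoff, so the full €6,050 applies.
Total: €1,700 + €1,760 + €1,185 + €6,050 = €10,695.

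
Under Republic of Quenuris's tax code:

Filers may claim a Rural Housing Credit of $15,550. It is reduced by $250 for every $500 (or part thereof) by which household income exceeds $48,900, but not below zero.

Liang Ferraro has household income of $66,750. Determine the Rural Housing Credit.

$6,550

Rural Housing Credit: income exceeds $48,900 by $17,850, which is 36 full-or-partial $500 increments; reduction = 36 × $250 = $9,000, leaving $6,550.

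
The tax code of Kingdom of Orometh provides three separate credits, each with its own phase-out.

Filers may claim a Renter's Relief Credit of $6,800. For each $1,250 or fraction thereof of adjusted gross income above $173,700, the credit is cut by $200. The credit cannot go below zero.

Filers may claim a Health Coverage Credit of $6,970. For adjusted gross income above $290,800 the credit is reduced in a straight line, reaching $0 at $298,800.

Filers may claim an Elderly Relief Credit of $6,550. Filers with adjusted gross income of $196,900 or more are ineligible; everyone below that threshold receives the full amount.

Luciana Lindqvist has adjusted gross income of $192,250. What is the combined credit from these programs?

Renter's Relief Credit: income exceeds $173,700 by $18,550, which is 15 full-or-partial $1,250 increments; reduction = 15 × $200 = $3,000, leaving $3,800.
Health Coverage Credit: $192,250 is at or below the $290,800 threshold, so the full $6,970 applies.
Elderly Relief Credit: $192,250 is below the $196,900 cutoff, so the full $6,550 applies.
Total: $3,800 + $6,970 + $6,550 = $17,320.

$17,320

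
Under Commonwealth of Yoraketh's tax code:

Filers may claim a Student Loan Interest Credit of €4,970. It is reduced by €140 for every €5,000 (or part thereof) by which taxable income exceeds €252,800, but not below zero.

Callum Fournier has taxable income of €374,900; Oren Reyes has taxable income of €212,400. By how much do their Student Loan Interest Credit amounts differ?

€3,500

Callum (€374,900): Student Loan Interest Credit: income exceeds €252,800 by €122,100, which is 25 full-or-partial €5,000 increments; reduction = 25 × €140 = €3,500, leaving €1,470.
Oren (€212,400): Student Loan Interest Credit: €212,400 is at or below the €252,800 threshold, so the full €4,970 applies.
Difference: |€1,470 − €4,970| = €3,500.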